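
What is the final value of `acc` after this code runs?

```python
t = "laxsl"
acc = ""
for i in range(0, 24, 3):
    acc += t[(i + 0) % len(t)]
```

'lsalxlsa'

i=0: add t[0]='l' → 'l'
i=3: add t[3]='s' → 'ls'
i=6: add t[1]='a' → 'lsa'
i=9: add t[4]='l' → 'lsal'
i=12: add t[2]='x' → 'lsalx'
i=15: add t[0]='l' → 'lsalxl'
i=18: add t[3]='s' → 'lsalxls'
i=21: add t[1]='a' → 'lsalxlsa'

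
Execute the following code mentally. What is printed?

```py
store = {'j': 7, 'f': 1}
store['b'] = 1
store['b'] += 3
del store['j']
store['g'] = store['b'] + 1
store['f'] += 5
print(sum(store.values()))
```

store['b'] = 1 → {'j': 7, 'f': 1, 'b': 1}
store['b'] = 1+3 = 4 → {'j': 7, 'f': 1, 'b': 4}
del 'j' → {'f': 1, 'b': 4}
store['g'] = store['b']+1 = 5 → {'f': 1, 'b': 4, 'g': 5}
store['f'] = 1+5 = 6 → {'f': 6, 'b': 4, 'g': 5}
sum of values = 15

15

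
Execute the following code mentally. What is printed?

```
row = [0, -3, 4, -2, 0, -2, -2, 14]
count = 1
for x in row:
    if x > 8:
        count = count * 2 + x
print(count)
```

x=0: not >8
x=-3: not >8
x=4: not >8
x=-2: not >8
x=0: not >8
x=-2: not >8
x=-2: not >8
x=14: >8, count = 1*2+14 = 16

16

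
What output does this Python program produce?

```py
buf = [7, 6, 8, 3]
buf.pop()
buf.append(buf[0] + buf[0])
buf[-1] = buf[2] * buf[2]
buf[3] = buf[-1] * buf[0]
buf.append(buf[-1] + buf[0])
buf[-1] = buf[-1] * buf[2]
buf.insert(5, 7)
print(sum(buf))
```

4116

pop() removes 3 → [7, 6, 8]
append buf[0]+buf[0] = 7+7 = 14 → [7, 6, 8, 14]
buf[-1] = buf[2]*buf[2] = 8*8 = 64 → [7, 6, 8, 64]
buf[3] = buf[-1]*buf[0] = 64*7 = 448 → [7, 6, 8, 448]
append buf[-1]+buf[0] = 448+7 = 455 → [7, 6, 8, 448, 455]
buf[-1] = buf[-1]*buf[2] = 455*8 = 3640 → [7, 6, 8, 448, 3640]
insert 7 at 5 → [7, 6, 8, 448, 3640, 7]
sum = 4116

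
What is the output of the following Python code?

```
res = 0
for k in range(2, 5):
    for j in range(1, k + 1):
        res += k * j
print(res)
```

64

k=2,j=1: res = 0+2 = 2
k=2,j=2: res = 2+4 = 6
k=3,j=1: res = 6+3 = 9
k=3,j=2: res = 9+6 = 15
k=3,j=3: res = 15+9 = 24
k=4,j=1: res = 24+4 = 28
k=4,j=2: res = 28+8 = 36
k=4,j=3: res = 36+12 = 48
k=4,j=4: res = 48+16 = 64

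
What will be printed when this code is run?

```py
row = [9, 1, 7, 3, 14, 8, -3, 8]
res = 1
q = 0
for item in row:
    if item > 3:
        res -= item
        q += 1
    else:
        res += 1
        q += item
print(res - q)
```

item=9: >3, res = 1-9 = -8; q=1
item=1: not >3, res = (-8)+1 = -7; q=2
item=7: >3, res = (-7)-7 = -14; q=3
item=3: not >3, res = (-14)+1 = -13; q=6
item=14: >3, res = (-13)-14 = -27; q=7
item=8: >3, res = (-27)-8 = -35; q=8
item=-3: not >3, res = (-35)+1 = -34; q=5
item=8: >3, res = (-34)-8 = -42; q=6
res-q = (-42)-6 = -48

-48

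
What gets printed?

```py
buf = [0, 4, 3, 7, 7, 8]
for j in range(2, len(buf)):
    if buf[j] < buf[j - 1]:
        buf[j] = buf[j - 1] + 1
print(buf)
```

j=2: 3<4, buf[2] = 4+1 = 5 → [0, 4, 5, 7, 7, 8]
j=3: 7>=5, unchanged → [0, 4, 5, 7, 7, 8]
j=4: 7>=7, unchanged → [0, 4, 5, 7, 7, 8]
j=5: 8>=7, unchanged → [0, 4, 5, 7, 7, 8]

[0, 4, 5, 7, 7, 8]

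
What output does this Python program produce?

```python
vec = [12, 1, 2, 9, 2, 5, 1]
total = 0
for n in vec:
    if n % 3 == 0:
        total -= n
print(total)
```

-21

n=12: %3==0, total = 0-12 = -12
n=1: not %3==0
n=2: not %3==0
n=9: %3==0, total = (-12)-9 = -21
n=2: not %3==0
n=5: not %3==0
n=1: not %3==0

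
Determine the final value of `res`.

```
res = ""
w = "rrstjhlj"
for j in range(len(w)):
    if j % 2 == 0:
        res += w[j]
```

j=0: add 'r' → 'r'
j=1: skip
j=2: add 's' → 'rs'
j=3: skip
j=4: add 'j' → 'rsj'
j=5: skip
j=6: add 'l' → 'rsjl'
j=7: skip

'rsjl'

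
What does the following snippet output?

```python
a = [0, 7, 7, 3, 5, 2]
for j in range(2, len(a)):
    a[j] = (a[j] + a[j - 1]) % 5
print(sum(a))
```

19

j=2: a[2] = (7+7)%5 = 4 → [0, 7, 4, 3, 5, 2]
j=3: a[3] = (3+4)%5 = 2 → [0, 7, 4, 2, 5, 2]
j=4: a[4] = (5+2)%5 = 2 → [0, 7, 4, 2, 2, 2]
j=5: a[5] = (2+2)%5 = 4 → [0, 7, 4, 2, 2, 4]
sum = 19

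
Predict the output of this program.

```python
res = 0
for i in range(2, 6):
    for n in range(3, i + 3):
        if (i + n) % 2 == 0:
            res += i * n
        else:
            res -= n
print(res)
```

122

i=2,n=3: odd sum, res = 0-3 = -3
i=2,n=4: even sum, res = (-3)+8 = 5
i=3,n=3: even sum, res = 5+9 = 14
i=3,n=4: odd sum, res = 14-4 = 10
i=3,n=5: even sum, res = 10+15 = 25
i=4,n=3: odd sum, res = 25-3 = 22
i=4,n=4: even sum, res = 22+16 = 38
i=4,n=5: odd sum, res = 38-5 = 33
i=4,n=6: even sum, res = 33+24 = 57
i=5,n=3: even sum, res = 57+15 = 72
i=5,n=4: odd sum, res = 72-4 = 68
i=5,n=5: even sum, res = 68+25 = 93
i=5,n=6: odd sum, res = 93-6 = 87
i=5,n=7: even sum, res = 87+35 = 122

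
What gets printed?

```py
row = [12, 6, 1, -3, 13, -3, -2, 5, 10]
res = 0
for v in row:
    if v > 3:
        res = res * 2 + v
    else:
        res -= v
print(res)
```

v=12: >3, res = 0*2+12 = 12
v=6: >3, res = 12*2+6 = 30
v=1: not >3, res = 30-1 = 29
v=-3: not >3, res = 29-(-3) = 32
v=13: >3, res = 32*2+13 = 77
v=-3: not >3, res = 77-(-3) = 80
v=-2: not >3, res = 80-(-2) = 82
v=5: >3, res = 82*2+5 = 169
v=10: >3, res = 169*2+10 = 348

348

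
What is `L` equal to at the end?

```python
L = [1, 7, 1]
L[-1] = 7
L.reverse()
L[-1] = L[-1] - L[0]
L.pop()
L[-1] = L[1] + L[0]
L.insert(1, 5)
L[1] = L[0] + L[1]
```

[7, 12, 14]

L[-1] = 7 → [1, 7, 7]
reverse → [7, 7, 1]
L[-1] = L[-1]-L[0] = 1-7 = -6 → [7, 7, -6]
pop() removes -6 → [7, 7]
L[-1] = L[1]+L[0] = 7+7 = 14 → [7, 14]
insert 5 at 1 → [7, 5, 14]
L[1] = L[0]+L[1] = 7+5 = 12 → [7, 12, 14]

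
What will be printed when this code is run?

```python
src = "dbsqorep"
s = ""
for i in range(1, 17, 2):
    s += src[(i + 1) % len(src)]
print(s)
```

soedsoed

i=1: add src[2]='s' → 's'
i=3: add src[4]='o' → 'so'
i=5: add src[6]='e' → 'soe'
i=7: add src[0]='d' → 'soed'
i=9: add src[2]='s' → 'soeds'
i=11: add src[4]='o' → 'soedso'
i=13: add src[6]='e' → 'soedsoe'
i=15: add src[0]='d' → 'soedsoed'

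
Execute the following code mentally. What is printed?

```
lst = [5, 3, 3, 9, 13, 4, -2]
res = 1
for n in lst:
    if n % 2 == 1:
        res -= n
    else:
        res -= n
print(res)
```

n=5: odd, res = 1-5 = -4
n=3: odd, res = (-4)-3 = -7
n=3: odd, res = (-7)-3 = -10
n=9: odd, res = (-10)-9 = -19
n=13: odd, res = (-19)-13 = -32
n=4: not odd, res = (-32)-4 = -36
n=-2: not odd, res = (-36)-(-2) = -34

-34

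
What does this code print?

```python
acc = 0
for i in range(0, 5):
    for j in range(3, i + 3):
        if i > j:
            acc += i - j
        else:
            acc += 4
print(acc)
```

i=1,j=3: not 1>3, acc = 0+4 = 4
i=2,j=3: not 2>3, acc = 4+4 = 8
i=2,j=4: not 2>4, acc = 8+4 = 12
i=3,j=3: not 3>3, acc = 12+4 = 16
i=3,j=4: not 3>4, acc = 16+4 = 20
i=3,j=5: not 3>5, acc = 20+4 = 24
i=4,j=3: 4>3, acc = 24+1 = 25
i=4,j=4: not 4>4, acc = 25+4 = 29
i=4,j=5: not 4>5, acc = 29+4 = 33
i=4,j=6: not 4>6, acc = 33+4 = 37

37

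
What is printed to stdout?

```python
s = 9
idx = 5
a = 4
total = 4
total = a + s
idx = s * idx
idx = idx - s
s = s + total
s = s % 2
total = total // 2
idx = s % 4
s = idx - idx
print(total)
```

total = 4+9 = 13
idx = 9*5 = 45
idx = 45-9 = 36
s = 9+13 = 22
s = 22%2 = 0
total = 13//2 = 6
idx = 0%4 = 0
s = 0-0 = 0

6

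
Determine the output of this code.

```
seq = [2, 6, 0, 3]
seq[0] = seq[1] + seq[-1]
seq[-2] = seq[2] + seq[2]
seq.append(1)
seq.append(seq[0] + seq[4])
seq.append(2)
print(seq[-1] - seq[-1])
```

seq[0] = seq[1]+seq[-1] = 6+3 = 9 → [9, 6, 0, 3]
seq[-2] = seq[2]+seq[2] = 0+0 = 0 → [9, 6, 0, 3]
append 1 → [9, 6, 0, 3, 1]
append seq[0]+seq[4] = 9+1 = 10 → [9, 6, 0, 3, 1, 10]
append 2 → [9, 6, 0, 3, 1, 10, 2]
seq[-1]-seq[-1] = 2-2 = 0

0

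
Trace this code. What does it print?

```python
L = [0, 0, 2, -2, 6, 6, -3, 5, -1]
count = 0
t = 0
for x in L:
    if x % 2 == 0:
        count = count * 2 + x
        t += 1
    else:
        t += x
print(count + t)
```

x=0: even, count = 0*2+0 = 0; t=1
x=0: even, count = 0*2+0 = 0; t=2
x=2: even, count = 0*2+2 = 2; t=3
x=-2: even, count = 2*2+(-2) = 2; t=4
x=6: even, count = 2*2+6 = 10; t=5
x=6: even, count = 10*2+6 = 26; t=6
x=-3: not even; t=3
x=5: not even; t=8
x=-1: not even; t=7
count+t = 26+7 = 33

33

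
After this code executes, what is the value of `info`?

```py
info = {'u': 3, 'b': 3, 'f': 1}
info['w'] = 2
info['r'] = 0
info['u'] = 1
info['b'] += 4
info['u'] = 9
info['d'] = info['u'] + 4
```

{'u': 9, 'b': 7, 'f': 1, 'w': 2, 'r': 0, 'd': 13}

info['w'] = 2 → {'u': 3, 'b': 3, 'f': 1, 'w': 2}
info['r'] = 0 → {'u': 3, 'b': 3, 'f': 1, 'w': 2, 'r': 0}
info['u'] = 1 → {'u': 1, 'b': 3, 'f': 1, 'w': 2, 'r': 0}
info['b'] = 3+4 = 7 → {'u': 1, 'b': 7, 'f': 1, 'w': 2, 'r': 0}
info['u'] = 9 → {'u': 9, 'b': 7, 'f': 1, 'w': 2, 'r': 0}
info['d'] = info['u']+4 = 13 → {'u': 9, 'b': 7, 'f': 1, 'w': 2, 'r': 0, 'd': 13}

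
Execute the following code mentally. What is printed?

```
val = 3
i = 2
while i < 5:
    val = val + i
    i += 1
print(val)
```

i=2: val = 3+2 = 5
i=3: val = 5+3 = 8
i=4: val = 8+4 = 12

12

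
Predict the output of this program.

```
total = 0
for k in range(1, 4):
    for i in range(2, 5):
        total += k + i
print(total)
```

45

k=1,i=2: total = 0+3 = 3
k=1,i=3: total = 3+4 = 7
k=1,i=4: total = 7+5 = 12
k=2,i=2: total = 12+4 = 16
k=2,i=3: total = 16+5 = 21
k=2,i=4: total = 21+6 = 27
k=3,i=2: total = 27+5 = 32
k=3,i=3: total = 32+6 = 38
k=3,i=4: total = 38+7 = 45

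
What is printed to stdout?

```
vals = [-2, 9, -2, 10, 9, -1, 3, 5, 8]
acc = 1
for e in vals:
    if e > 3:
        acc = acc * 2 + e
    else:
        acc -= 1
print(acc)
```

e=-2: not >3, acc = 1-1 = 0
e=9: >3, acc = 0*2+9 = 9
e=-2: not >3, acc = 9-1 = 8
e=10: >3, acc = 8*2+10 = 26
e=9: >3, acc = 26*2+9 = 61
e=-1: not >3, acc = 61-1 = 60
e=3: not >3, acc = 60-1 = 59
e=5: >3, acc = 59*2+5 = 123
e=8: >3, acc = 123*2+8 = 254

254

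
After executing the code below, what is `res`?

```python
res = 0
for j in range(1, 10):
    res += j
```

j=1: res = 0+1 = 1
j=2: res = 1+2 = 3
j=3: res = 3+3 = 6
j=4: res = 6+4 = 10
j=5: res = 10+5 = 15
j=6: res = 15+6 = 21
j=7: res = 21+7 = 28
j=8: res = 28+8 = 36
j=9: res = 36+9 = 45

45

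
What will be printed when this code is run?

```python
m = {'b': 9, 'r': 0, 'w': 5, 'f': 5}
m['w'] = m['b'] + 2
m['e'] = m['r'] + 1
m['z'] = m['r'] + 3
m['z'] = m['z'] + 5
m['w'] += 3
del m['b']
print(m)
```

{'r': 0, 'w': 14, 'f': 5, 'e': 1, 'z': 8}

m['w'] = m['b']+2 = 11 → {'b': 9, 'r': 0, 'w': 11, 'f': 5}
m['e'] = m['r']+1 = 1 → {'b': 9, 'r': 0, 'w': 11, 'f': 5, 'e': 1}
m['z'] = m['r']+3 = 3 → {'b': 9, 'r': 0, 'w': 11, 'f': 5, 'e': 1, 'z': 3}
m['z'] = m['z']+5 = 8 → {'b': 9, 'r': 0, 'w': 11, 'f': 5, 'e': 1, 'z': 8}
m['w'] = 11+3 = 14 → {'b': 9, 'r': 0, 'w': 14, 'f': 5, 'e': 1, 'z': 8}
del 'b' → {'r': 0, 'w': 14, 'f': 5, 'e': 1, 'z': 8}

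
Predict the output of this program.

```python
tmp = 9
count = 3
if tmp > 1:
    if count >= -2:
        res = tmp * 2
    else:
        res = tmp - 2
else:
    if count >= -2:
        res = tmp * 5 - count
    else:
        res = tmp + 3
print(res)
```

tmp=9, count=3
tmp > 1 is True; count >= -2 is True
→ res = tmp * 2 = 18

18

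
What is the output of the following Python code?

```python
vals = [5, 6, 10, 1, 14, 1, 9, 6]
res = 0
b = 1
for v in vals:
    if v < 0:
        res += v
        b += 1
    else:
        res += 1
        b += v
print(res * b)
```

424

v=5: not <0, res = 0+1 = 1; b=6
v=6: not <0, res = 1+1 = 2; b=12
v=10: not <0, res = 2+1 = 3; b=22
v=1: not <0, res = 3+1 = 4; b=23
v=14: not <0, res = 4+1 = 5; b=37
v=1: not <0, res = 5+1 = 6; b=38
v=9: not <0, res = 6+1 = 7; b=47
v=6: not <0, res = 7+1 = 8; b=53
res*b = 8*53 = 424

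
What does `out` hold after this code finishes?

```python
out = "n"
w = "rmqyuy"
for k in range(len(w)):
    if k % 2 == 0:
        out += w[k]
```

'nrqu'

k=0: add 'r' → 'nr'
k=1: skip
k=2: add 'q' → 'nrq'
k=3: skip
k=4: add 'u' → 'nrqu'
k=5: skip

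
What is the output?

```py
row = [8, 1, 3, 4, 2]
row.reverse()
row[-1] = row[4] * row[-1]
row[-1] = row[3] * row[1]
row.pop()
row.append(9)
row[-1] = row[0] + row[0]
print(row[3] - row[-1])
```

-3

reverse → [2, 4, 3, 1, 8]
row[-1] = row[4]*row[-1] = 8*8 = 64 → [2, 4, 3, 1, 64]
row[-1] = row[3]*row[1] = 1*4 = 4 → [2, 4, 3, 1, 4]
pop() removes 4 → [2, 4, 3, 1]
append 9 → [2, 4, 3, 1, 9]
row[-1] = row[0]+row[0] = 2+2 = 4 → [2, 4, 3, 1, 4]
row[3]-row[-1] = 1-4 = -3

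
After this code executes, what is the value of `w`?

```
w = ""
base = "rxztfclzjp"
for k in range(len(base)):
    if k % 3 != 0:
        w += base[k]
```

'xzfczj'

k=0: skip
k=1: add 'x' → 'x'
k=2: add 'z' → 'xz'
k=3: skip
k=4: add 'f' → 'xzf'
k=5: add 'c' → 'xzfc'
k=6: skip
k=7: add 'z' → 'xzfcz'
k=8: add 'j' → 'xzfczj'
k=9: skip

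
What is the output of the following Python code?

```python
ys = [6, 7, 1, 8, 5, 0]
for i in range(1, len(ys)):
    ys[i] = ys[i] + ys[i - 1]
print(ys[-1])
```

27

i=1: ys[1] = 7+6 = 13 → [6, 13, 1, 8, 5, 0]
i=2: ys[2] = 1+13 = 14 → [6, 13, 14, 8, 5, 0]
i=3: ys[3] = 8+14 = 22 → [6, 13, 14, 22, 5, 0]
i=4: ys[4] = 5+22 = 27 → [6, 13, 14, 22, 27, 0]
i=5: ys[5] = 0+27 = 27 → [6, 13, 14, 22, 27, 27]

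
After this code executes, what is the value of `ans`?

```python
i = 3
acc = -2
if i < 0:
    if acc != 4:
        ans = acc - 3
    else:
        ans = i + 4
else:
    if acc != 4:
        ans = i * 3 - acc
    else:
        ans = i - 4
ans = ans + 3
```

14

i=3, acc=-2
i < 0 is False; acc != 4 is True
→ ans = i * 3 - acc = 11
ans = 11+3 = 14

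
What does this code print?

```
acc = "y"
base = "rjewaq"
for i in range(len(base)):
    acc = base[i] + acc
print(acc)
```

i=0: prepend 'r' → 'ry'
i=1: prepend 'j' → 'jry'
i=2: prepend 'e' → 'ejry'
i=3: prepend 'w' → 'wejry'
i=4: prepend 'a' → 'awejry'
i=5: prepend 'q' → 'qawejry'

qawejry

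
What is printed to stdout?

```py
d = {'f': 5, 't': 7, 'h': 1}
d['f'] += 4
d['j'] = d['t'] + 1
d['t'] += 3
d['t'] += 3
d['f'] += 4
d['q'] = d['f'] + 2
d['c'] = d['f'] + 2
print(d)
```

{'f': 13, 't': 13, 'h': 1, 'j': 8, 'q': 15, 'c': 15}

d['f'] = 5+4 = 9 → {'f': 9, 't': 7, 'h': 1}
d['j'] = d['t']+1 = 8 → {'f': 9, 't': 7, 'h': 1, 'j': 8}
d['t'] = 7+3 = 10 → {'f': 9, 't': 10, 'h': 1, 'j': 8}
d['t'] = 10+3 = 13 → {'f': 9, 't': 13, 'h': 1, 'j': 8}
d['f'] = 9+4 = 13 → {'f': 13, 't': 13, 'h': 1, 'j': 8}
d['q'] = d['f']+2 = 15 → {'f': 13, 't': 13, 'h': 1, 'j': 8, 'q': 15}
d['c'] = d['f']+2 = 15 → {'f': 13, 't': 13, 'h': 1, 'j': 8, 'q': 15, 'c': 15}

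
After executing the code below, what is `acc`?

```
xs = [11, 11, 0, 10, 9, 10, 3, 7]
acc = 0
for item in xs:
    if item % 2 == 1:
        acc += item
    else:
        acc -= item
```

21

item=11: odd, acc = 0+11 = 11
item=11: odd, acc = 11+11 = 22
item=0: not odd, acc = 22-0 = 22
item=10: not odd, acc = 22-10 = 12
item=9: odd, acc = 12+9 = 21
item=10: not odd, acc = 21-10 = 11
item=3: odd, acc = 11+3 = 14
item=7: odd, acc = 14+7 = 21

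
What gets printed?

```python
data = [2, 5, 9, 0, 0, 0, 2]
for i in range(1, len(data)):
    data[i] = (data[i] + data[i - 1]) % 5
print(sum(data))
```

i=1: data[1] = (5+2)%5 = 2 → [2, 2, 9, 0, 0, 0, 2]
i=2: data[2] = (9+2)%5 = 1 → [2, 2, 1, 0, 0, 0, 2]
i=3: data[3] = (0+1)%5 = 1 → [2, 2, 1, 1, 0, 0, 2]
i=4: data[4] = (0+1)%5 = 1 → [2, 2, 1, 1, 1, 0, 2]
i=5: data[5] = (0+1)%5 = 1 → [2, 2, 1, 1, 1, 1, 2]
i=6: data[6] = (2+1)%5 = 3 → [2, 2, 1, 1, 1, 1, 3]
sum = 11

11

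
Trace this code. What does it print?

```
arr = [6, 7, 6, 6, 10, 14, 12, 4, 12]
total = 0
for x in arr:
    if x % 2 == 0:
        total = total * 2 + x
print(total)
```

x=6: even, total = 0*2+6 = 6
x=7: not even
x=6: even, total = 6*2+6 = 18
x=6: even, total = 18*2+6 = 42
x=10: even, total = 42*2+10 = 94
x=14: even, total = 94*2+14 = 202
x=12: even, total = 202*2+12 = 416
x=4: even, total = 416*2+4 = 836
x=12: even, total = 836*2+12 = 1684

1684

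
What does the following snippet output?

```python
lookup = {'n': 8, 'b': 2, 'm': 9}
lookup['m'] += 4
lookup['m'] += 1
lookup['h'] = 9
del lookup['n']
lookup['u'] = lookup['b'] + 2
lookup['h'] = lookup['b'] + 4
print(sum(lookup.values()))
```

lookup['m'] = 9+4 = 13 → {'n': 8, 'b': 2, 'm': 13}
lookup['m'] = 13+1 = 14 → {'n': 8, 'b': 2, 'm': 14}
lookup['h'] = 9 → {'n': 8, 'b': 2, 'm': 14, 'h': 9}
del 'n' → {'b': 2, 'm': 14, 'h': 9}
lookup['u'] = lookup['b']+2 = 4 → {'b': 2, 'm': 14, 'h': 9, 'u': 4}
lookup['h'] = lookup['b']+4 = 6 → {'b': 2, 'm': 14, 'h': 6, 'u': 4}
sum of values = 26

26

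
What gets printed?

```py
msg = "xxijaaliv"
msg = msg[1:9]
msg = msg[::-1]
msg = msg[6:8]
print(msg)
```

slice [1:9] → 'xijaaliv'
reverse → 'vilaajix'
slice [6:8] → 'ix'

ix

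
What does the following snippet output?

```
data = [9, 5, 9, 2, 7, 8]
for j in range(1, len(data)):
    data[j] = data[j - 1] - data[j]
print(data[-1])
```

j=1: data[1] = 9-5 = 4 → [9, 4, 9, 2, 7, 8]
j=2: data[2] = 4-9 = -5 → [9, 4, -5, 2, 7, 8]
j=3: data[3] = (-5)-2 = -7 → [9, 4, -5, -7, 7, 8]
j=4: data[4] = (-7)-7 = -14 → [9, 4, -5, -7, -14, 8]
j=5: data[5] = (-14)-8 = -22 → [9, 4, -5, -7, -14, -22]

-22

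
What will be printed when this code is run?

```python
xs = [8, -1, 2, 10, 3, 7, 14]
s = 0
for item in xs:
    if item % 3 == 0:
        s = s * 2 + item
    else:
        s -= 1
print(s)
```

-7

item=8: not %3==0, s = 0-1 = -1
item=-1: not %3==0, s = (-1)-1 = -2
item=2: not %3==0, s = (-2)-1 = -3
item=10: not %3==0, s = (-3)-1 = -4
item=3: %3==0, s = (-4)*2+3 = -5
item=7: not %3==0, s = (-5)-1 = -6
item=14: not %3==0, s = (-6)-1 = -7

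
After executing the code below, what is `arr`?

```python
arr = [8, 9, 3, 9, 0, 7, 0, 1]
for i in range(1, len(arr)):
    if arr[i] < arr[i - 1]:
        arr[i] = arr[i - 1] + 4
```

[8, 9, 13, 17, 21, 25, 29, 33]

i=1: 9>=8, unchanged → [8, 9, 3, 9, 0, 7, 0, 1]
i=2: 3<9, arr[2] = 9+4 = 13 → [8, 9, 13, 9, 0, 7, 0, 1]
i=3: 9<13, arr[3] = 13+4 = 17 → [8, 9, 13, 17, 0, 7, 0, 1]
i=4: 0<17, arr[4] = 17+4 = 21 → [8, 9, 13, 17, 21, 7, 0, 1]
i=5: 7<21, arr[5] = 21+4 = 25 → [8, 9, 13, 17, 21, 25, 0, 1]
i=6: 0<25, arr[6] = 25+4 = 29 → [8, 9, 13, 17, 21, 25, 29, 1]
i=7: 1<29, arr[7] = 29+4 = 33 → [8, 9, 13, 17, 21, 25, 29, 33]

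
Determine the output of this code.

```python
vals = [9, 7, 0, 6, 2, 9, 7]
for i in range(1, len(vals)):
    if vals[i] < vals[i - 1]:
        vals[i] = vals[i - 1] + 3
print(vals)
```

i=1: 7<9, vals[1] = 9+3 = 12 → [9, 12, 0, 6, 2, 9, 7]
i=2: 0<12, vals[2] = 12+3 = 15 → [9, 12, 15, 6, 2, 9, 7]
i=3: 6<15, vals[3] = 15+3 = 18 → [9, 12, 15, 18, 2, 9, 7]
i=4: 2<18, vals[4] = 18+3 = 21 → [9, 12, 15, 18, 21, 9, 7]
i=5: 9<21, vals[5] = 21+3 = 24 → [9, 12, 15, 18, 21, 24, 7]
i=6: 7<24, vals[6] = 24+3 = 27 → [9, 12, 15, 18, 21, 24, 27]

[9, 12, 15, 18, 21, 24, 27]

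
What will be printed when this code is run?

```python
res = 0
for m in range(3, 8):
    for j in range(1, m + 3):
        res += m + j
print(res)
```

330

m=3,j=1: res = 0+4 = 4
m=3,j=2: res = 4+5 = 9
m=3,j=3: res = 9+6 = 15
m=3,j=4: res = 15+7 = 22
m=3,j=5: res = 22+8 = 30
m=4,j=1: res = 30+5 = 35
m=4,j=2: res = 35+6 = 41
m=4,j=3: res = 41+7 = 48
m=4,j=4: res = 48+8 = 56
m=4,j=5: res = 56+9 = 65
m=4,j=6: res = 65+10 = 75
m=5,j=1: res = 75+6 = 81
m=5,j=2: res = 81+7 = 88
m=5,j=3: res = 88+8 = 96
m=5,j=4: res = 96+9 = 105
m=5,j=5: res = 105+10 = 115
m=5,j=6: res = 115+11 = 126
m=5,j=7: res = 126+12 = 138
m=6,j=1: res = 138+7 = 145
m=6,j=2: res = 145+8 = 153
m=6,j=3: res = 153+9 = 162
m=6,j=4: res = 162+10 = 172
m=6,j=5: res = 172+11 = 183
m=6,j=6: res = 183+12 = 195
m=6,j=7: res = 195+13 = 208
m=6,j=8: res = 208+14 = 222
m=7,j=1: res = 222+8 = 230
m=7,j=2: res = 230+9 = 239
m=7,j=3: res = 239+10 = 249
m=7,j=4: res = 249+11 = 260
m=7,j=5: res = 260+12 = 272
m=7,j=6: res = 272+13 = 285
m=7,j=7: res = 285+14 = 299
m=7,j=8: res = 299+15 = 314
m=7,j=9: res = 314+16 = 330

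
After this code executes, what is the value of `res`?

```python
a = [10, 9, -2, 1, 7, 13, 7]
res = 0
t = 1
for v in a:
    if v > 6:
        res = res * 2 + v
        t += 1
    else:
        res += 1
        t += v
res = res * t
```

v=10: >6, res = 0*2+10 = 10; t=2
v=9: >6, res = 10*2+9 = 29; t=3
v=-2: not >6, res = 29+1 = 30; t=1
v=1: not >6, res = 30+1 = 31; t=2
v=7: >6, res = 31*2+7 = 69; t=3
v=13: >6, res = 69*2+13 = 151; t=4
v=7: >6, res = 151*2+7 = 309; t=5
res*t = 309*5 = 1545

1545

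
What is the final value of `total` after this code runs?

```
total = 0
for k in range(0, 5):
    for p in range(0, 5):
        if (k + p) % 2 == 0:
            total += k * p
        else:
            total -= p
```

28

k=0,p=0: even sum, total = 0+0 = 0
k=0,p=1: odd sum, total = 0-1 = -1
k=0,p=2: even sum, total = (-1)+0 = -1
k=0,p=3: odd sum, total = (-1)-3 = -4
k=0,p=4: even sum, total = (-4)+0 = -4
k=1,p=0: odd sum, total = (-4)-0 = -4
k=1,p=1: even sum, total = (-4)+1 = -3
k=1,p=2: odd sum, total = (-3)-2 = -5
k=1,p=3: even sum, total = (-5)+3 = -2
k=1,p=4: odd sum, total = (-2)-4 = -6
k=2,p=0: even sum, total = (-6)+0 = -6
k=2,p=1: odd sum, total = (-6)-1 = -7
k=2,p=2: even sum, total = (-7)+4 = -3
k=2,p=3: odd sum, total = (-3)-3 = -6
k=2,p=4: even sum, total = (-6)+8 = 2
k=3,p=0: odd sum, total = 2-0 = 2
k=3,p=1: even sum, total = 2+3 = 5
k=3,p=2: odd sum, total = 5-2 = 3
k=3,p=3: even sum, total = 3+9 = 12
k=3,p=4: odd sum, total = 12-4 = 8
k=4,p=0: even sum, total = 8+0 = 8
k=4,p=1: odd sum, total = 8-1 = 7
k=4,p=2: even sum, total = 7+8 = 15
k=4,p=3: odd sum, total = 15-3 = 12
k=4,p=4: even sum, total = 12+16 = 28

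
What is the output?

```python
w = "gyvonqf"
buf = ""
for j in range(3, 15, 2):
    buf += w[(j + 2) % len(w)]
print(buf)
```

j=3: add w[5]='q' → 'q'
j=5: add w[0]='g' → 'qg'
j=7: add w[2]='v' → 'qgv'
j=9: add w[4]='n' → 'qgvn'
j=11: add w[6]='f' → 'qgvnf'
j=13: add w[1]='y' → 'qgvnfy'

qgvnfy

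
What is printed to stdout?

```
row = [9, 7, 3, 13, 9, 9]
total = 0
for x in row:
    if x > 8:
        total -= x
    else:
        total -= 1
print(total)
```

x=9: >8, total = 0-9 = -9
x=7: not >8, total = (-9)-1 = -10
x=3: not >8, total = (-10)-1 = -11
x=13: >8, total = (-11)-13 = -24
x=9: >8, total = (-24)-9 = -33
x=9: >8, total = (-33)-9 = -42

-42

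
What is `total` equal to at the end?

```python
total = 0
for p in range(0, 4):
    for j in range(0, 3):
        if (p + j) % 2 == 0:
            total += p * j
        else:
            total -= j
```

2

p=0,j=0: even sum, total = 0+0 = 0
p=0,j=1: odd sum, total = 0-1 = -1
p=0,j=2: even sum, total = (-1)+0 = -1
p=1,j=0: odd sum, total = (-1)-0 = -1
p=1,j=1: even sum, total = (-1)+1 = 0
p=1,j=2: odd sum, total = 0-2 = -2
p=2,j=0: even sum, total = (-2)+0 = -2
p=2,j=1: odd sum, total = (-2)-1 = -3
p=2,j=2: even sum, total = (-3)+4 = 1
p=3,j=0: odd sum, total = 1-0 = 1
p=3,j=1: even sum, total = 1+3 = 4
p=3,j=2: odd sum, total = 4-2 = 2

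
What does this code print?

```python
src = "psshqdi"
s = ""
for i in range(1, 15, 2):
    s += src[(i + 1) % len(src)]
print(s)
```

i=1: add src[2]='s' → 's'
i=3: add src[4]='q' → 'sq'
i=5: add src[6]='i' → 'sqi'
i=7: add src[1]='s' → 'sqis'
i=9: add src[3]='h' → 'sqish'
i=11: add src[5]='d' → 'sqishd'
i=13: add src[0]='p' → 'sqishdp'

sqishdp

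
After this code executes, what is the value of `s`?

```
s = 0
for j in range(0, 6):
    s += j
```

15

j=0: s = 0+0 = 0
j=1: s = 0+1 = 1
j=2: s = 1+2 = 3
j=3: s = 3+3 = 6
j=4: s = 6+4 = 10
j=5: s = 10+5 = 15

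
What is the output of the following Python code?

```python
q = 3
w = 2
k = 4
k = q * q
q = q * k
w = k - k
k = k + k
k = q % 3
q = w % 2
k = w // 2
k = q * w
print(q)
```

k = 3*3 = 9
q = 3*9 = 27
w = 9-9 = 0
k = 9+9 = 18
k = 27%3 = 0
q = 0%2 = 0
k = 0//2 = 0
k = 0*0 = 0

0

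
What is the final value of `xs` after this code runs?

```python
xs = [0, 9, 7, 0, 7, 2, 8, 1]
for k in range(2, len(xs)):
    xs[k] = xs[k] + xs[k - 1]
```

[0, 9, 16, 16, 23, 25, 33, 34]

k=2: xs[2] = 7+9 = 16 → [0, 9, 16, 0, 7, 2, 8, 1]
k=3: xs[3] = 0+16 = 16 → [0, 9, 16, 16, 7, 2, 8, 1]
k=4: xs[4] = 7+16 = 23 → [0, 9, 16, 16, 23, 2, 8, 1]
k=5: xs[5] = 2+23 = 25 → [0, 9, 16, 16, 23, 25, 8, 1]
k=6: xs[6] = 8+25 = 33 → [0, 9, 16, 16, 23, 25, 33, 1]
k=7: xs[7] = 1+33 = 34 → [0, 9, 16, 16, 23, 25, 33, 34]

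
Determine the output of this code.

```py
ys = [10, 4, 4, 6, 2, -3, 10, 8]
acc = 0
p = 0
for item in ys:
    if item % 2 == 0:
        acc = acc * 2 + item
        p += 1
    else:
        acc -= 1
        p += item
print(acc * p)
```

item=10: even, acc = 0*2+10 = 10; p=1
item=4: even, acc = 10*2+4 = 24; p=2
item=4: even, acc = 24*2+4 = 52; p=3
item=6: even, acc = 52*2+6 = 110; p=4
item=2: even, acc = 110*2+2 = 222; p=5
item=-3: not even, acc = 222-1 = 221; p=2
item=10: even, acc = 221*2+10 = 452; p=3
item=8: even, acc = 452*2+8 = 912; p=4
acc*p = 912*4 = 3648

3648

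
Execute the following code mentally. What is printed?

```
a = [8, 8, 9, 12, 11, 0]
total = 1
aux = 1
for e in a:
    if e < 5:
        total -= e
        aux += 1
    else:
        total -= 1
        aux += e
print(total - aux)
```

e=8: not <5, total = 1-1 = 0; aux=9
e=8: not <5, total = 0-1 = -1; aux=17
e=9: not <5, total = (-1)-1 = -2; aux=26
e=12: not <5, total = (-2)-1 = -3; aux=38
e=11: not <5, total = (-3)-1 = -4; aux=49
e=0: <5, total = (-4)-0 = -4; aux=50
total-aux = (-4)-50 = -54

-54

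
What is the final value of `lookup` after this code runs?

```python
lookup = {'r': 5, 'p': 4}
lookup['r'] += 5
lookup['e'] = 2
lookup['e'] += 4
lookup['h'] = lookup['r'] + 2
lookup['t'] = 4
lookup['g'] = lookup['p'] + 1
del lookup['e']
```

{'r': 10, 'p': 4, 'h': 12, 't': 4, 'g': 5}

lookup['r'] = 5+5 = 10 → {'r': 10, 'p': 4}
lookup['e'] = 2 → {'r': 10, 'p': 4, 'e': 2}
lookup['e'] = 2+4 = 6 → {'r': 10, 'p': 4, 'e': 6}
lookup['h'] = lookup['r']+2 = 12 → {'r': 10, 'p': 4, 'e': 6, 'h': 12}
lookup['t'] = 4 → {'r': 10, 'p': 4, 'e': 6, 'h': 12, 't': 4}
lookup['g'] = lookup['p']+1 = 5 → {'r': 10, 'p': 4, 'e': 6, 'h': 12, 't': 4, 'g': 5}
del 'e' → {'r': 10, 'p': 4, 'h': 12, 't': 4, 'g': 5}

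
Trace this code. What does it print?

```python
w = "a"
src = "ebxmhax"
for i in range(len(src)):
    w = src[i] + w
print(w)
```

xahmxbea

i=0: prepend 'e' → 'ea'
i=1: prepend 'b' → 'bea'
i=2: prepend 'x' → 'xbea'
i=3: prepend 'm' → 'mxbea'
i=4: prepend 'h' → 'hmxbea'
i=5: prepend 'a' → 'ahmxbea'
i=6: prepend 'x' → 'xahmxbea'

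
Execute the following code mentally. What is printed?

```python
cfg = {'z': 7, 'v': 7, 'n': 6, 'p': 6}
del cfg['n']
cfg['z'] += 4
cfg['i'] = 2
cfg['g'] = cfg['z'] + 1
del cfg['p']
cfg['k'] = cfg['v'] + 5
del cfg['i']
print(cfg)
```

del 'n' → {'z': 7, 'v': 7, 'p': 6}
cfg['z'] = 7+4 = 11 → {'z': 11, 'v': 7, 'p': 6}
cfg['i'] = 2 → {'z': 11, 'v': 7, 'p': 6, 'i': 2}
cfg['g'] = cfg['z']+1 = 12 → {'z': 11, 'v': 7, 'p': 6, 'i': 2, 'g': 12}
del 'p' → {'z': 11, 'v': 7, 'i': 2, 'g': 12}
cfg['k'] = cfg['v']+5 = 12 → {'z': 11, 'v': 7, 'i': 2, 'g': 12, 'k': 12}
del 'i' → {'z': 11, 'v': 7, 'g': 12, 'k': 12}

{'z': 11, 'v': 7, 'g': 12, 'k': 12}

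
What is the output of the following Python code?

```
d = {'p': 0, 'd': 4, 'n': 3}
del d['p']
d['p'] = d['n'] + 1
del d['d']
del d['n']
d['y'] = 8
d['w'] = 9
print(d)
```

{'p': 4, 'y': 8, 'w': 9}

del 'p' → {'d': 4, 'n': 3}
d['p'] = d['n']+1 = 4 → {'d': 4, 'n': 3, 'p': 4}
del 'd' → {'n': 3, 'p': 4}
del 'n' → {'p': 4}
d['y'] = 8 → {'p': 4, 'y': 8}
d['w'] = 9 → {'p': 4, 'y': 8, 'w': 9}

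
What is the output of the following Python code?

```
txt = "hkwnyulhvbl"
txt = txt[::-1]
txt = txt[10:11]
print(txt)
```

h

reverse → 'lbvhluynwkh'
slice [10:11] → 'h'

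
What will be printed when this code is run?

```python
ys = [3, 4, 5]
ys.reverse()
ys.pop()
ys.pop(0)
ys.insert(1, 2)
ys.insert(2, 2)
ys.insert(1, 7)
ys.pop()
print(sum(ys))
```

13

reverse → [5, 4, 3]
pop() removes 3 → [5, 4]
pop(0) removes 5 → [4]
insert 2 at 1 → [4, 2]
insert 2 at 2 → [4, 2, 2]
insert 7 at 1 → [4, 7, 2, 2]
pop() removes 2 → [4, 7, 2]
sum = 13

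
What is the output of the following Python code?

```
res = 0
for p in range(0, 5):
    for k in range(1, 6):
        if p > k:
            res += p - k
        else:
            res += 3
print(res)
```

p=0,k=1: not 0>1, res = 0+3 = 3
p=0,k=2: not 0>2, res = 3+3 = 6
p=0,k=3: not 0>3, res = 6+3 = 9
p=0,k=4: not 0>4, res = 9+3 = 12
p=0,k=5: not 0>5, res = 12+3 = 15
p=1,k=1: not 1>1, res = 15+3 = 18
p=1,k=2: not 1>2, res = 18+3 = 21
p=1,k=3: not 1>3, res = 21+3 = 24
p=1,k=4: not 1>4, res = 24+3 = 27
p=1,k=5: not 1>5, res = 27+3 = 30
p=2,k=1: 2>1, res = 30+1 = 31
p=2,k=2: not 2>2, res = 31+3 = 34
p=2,k=3: not 2>3, res = 34+3 = 37
p=2,k=4: not 2>4, res = 37+3 = 40
p=2,k=5: not 2>5, res = 40+3 = 43
p=3,k=1: 3>1, res = 43+2 = 45
p=3,k=2: 3>2, res = 45+1 = 46
p=3,k=3: not 3>3, res = 46+3 = 49
p=3,k=4: not 3>4, res = 49+3 = 52
p=3,k=5: not 3>5, res = 52+3 = 55
p=4,k=1: 4>1, res = 55+3 = 58
p=4,k=2: 4>2, res = 58+2 = 60
p=4,k=3: 4>3, res = 60+1 = 61
p=4,k=4: not 4>4, res = 61+3 = 64
p=4,k=5: not 4>5, res = 64+3 = 67

67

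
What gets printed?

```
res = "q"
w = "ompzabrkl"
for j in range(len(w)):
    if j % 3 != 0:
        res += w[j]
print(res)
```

j=0: skip
j=1: add 'm' → 'qm'
j=2: add 'p' → 'qmp'
j=3: skip
j=4: add 'a' → 'qmpa'
j=5: add 'b' → 'qmpab'
j=6: skip
j=7: add 'k' → 'qmpabk'
j=8: add 'l' → 'qmpabkl'

qmpabkl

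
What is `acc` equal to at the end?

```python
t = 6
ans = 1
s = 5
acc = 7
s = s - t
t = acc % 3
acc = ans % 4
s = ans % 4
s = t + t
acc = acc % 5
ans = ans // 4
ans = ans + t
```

1

s = 5-6 = -1
t = 7%3 = 1
acc = 1%4 = 1
s = 1%4 = 1
s = 1+1 = 2
acc = 1%5 = 1
ans = 1//4 = 0
ans = 0+1 = 1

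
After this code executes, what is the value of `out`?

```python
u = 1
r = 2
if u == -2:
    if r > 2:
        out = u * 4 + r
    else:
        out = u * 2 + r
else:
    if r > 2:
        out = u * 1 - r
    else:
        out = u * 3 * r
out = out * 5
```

30

u=1, r=2
u == -2 is False; r > 2 is False
→ out = u * 3 * r = 6
out = 6*5 = 30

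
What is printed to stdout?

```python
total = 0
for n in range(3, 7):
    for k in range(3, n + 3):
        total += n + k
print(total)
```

n=3,k=3: total = 0+6 = 6
n=3,k=4: total = 6+7 = 13
n=3,k=5: total = 13+8 = 21
n=4,k=3: total = 21+7 = 28
n=4,k=4: total = 28+8 = 36
n=4,k=5: total = 36+9 = 45
n=4,k=6: total = 45+10 = 55
n=5,k=3: total = 55+8 = 63
n=5,k=4: total = 63+9 = 72
n=5,k=5: total = 72+10 = 82
n=5,k=6: total = 82+11 = 93
n=5,k=7: total = 93+12 = 105
n=6,k=3: total = 105+9 = 114
n=6,k=4: total = 114+10 = 124
n=6,k=5: total = 124+11 = 135
n=6,k=6: total = 135+12 = 147
n=6,k=7: total = 147+13 = 160
n=6,k=8: total = 160+14 = 174

174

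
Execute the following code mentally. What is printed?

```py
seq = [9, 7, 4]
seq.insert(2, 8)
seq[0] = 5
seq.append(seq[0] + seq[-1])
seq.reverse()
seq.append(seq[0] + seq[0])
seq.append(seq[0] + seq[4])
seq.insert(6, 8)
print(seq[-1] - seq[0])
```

insert 8 at 2 → [9, 7, 8, 4]
seq[0] = 5 → [5, 7, 8, 4]
append seq[0]+seq[-1] = 5+4 = 9 → [5, 7, 8, 4, 9]
reverse → [9, 4, 8, 7, 5]
append seq[0]+seq[0] = 9+9 = 18 → [9, 4, 8, 7, 5, 18]
append seq[0]+seq[4] = 9+5 = 14 → [9, 4, 8, 7, 5, 18, 14]
insert 8 at 6 → [9, 4, 8, 7, 5, 18, 8, 14]
seq[-1]-seq[0] = 14-9 = 5

5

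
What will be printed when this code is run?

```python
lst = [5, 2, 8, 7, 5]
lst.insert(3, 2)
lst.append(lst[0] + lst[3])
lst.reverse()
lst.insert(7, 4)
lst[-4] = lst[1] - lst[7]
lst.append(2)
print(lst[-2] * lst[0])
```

28

insert 2 at 3 → [5, 2, 8, 2, 7, 5]
append lst[0]+lst[3] = 5+2 = 7 → [5, 2, 8, 2, 7, 5, 7]
reverse → [7, 5, 7, 2, 8, 2, 5]
insert 4 at 7 → [7, 5, 7, 2, 8, 2, 5, 4]
lst[-4] = lst[1]-lst[7] = 5-4 = 1 → [7, 5, 7, 2, 1, 2, 5, 4]
append 2 → [7, 5, 7, 2, 1, 2, 5, 4, 2]
lst[-2]*lst[0] = 4*7 = 28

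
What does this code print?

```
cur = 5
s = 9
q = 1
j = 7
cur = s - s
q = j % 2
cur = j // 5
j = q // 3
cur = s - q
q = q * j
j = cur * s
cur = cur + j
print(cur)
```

cur = 9-9 = 0
q = 7%2 = 1
cur = 7//5 = 1
j = 1//3 = 0
cur = 9-1 = 8
q = 1*0 = 0
j = 8*9 = 72
cur = 8+72 = 80

80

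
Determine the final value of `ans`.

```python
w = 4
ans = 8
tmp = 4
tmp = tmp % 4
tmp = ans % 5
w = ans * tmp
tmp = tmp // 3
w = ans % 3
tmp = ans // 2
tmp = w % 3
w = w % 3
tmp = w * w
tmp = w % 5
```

tmp = 4%4 = 0
tmp = 8%5 = 3
w = 8*3 = 24
tmp = 3//3 = 1
w = 8%3 = 2
tmp = 8//2 = 4
tmp = 2%3 = 2
w = 2%3 = 2
tmp = 2*2 = 4
tmp = 2%5 = 2

8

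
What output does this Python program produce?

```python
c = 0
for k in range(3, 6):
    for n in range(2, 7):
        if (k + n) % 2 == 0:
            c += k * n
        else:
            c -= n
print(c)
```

k=3,n=2: odd sum, c = 0-2 = -2
k=3,n=3: even sum, c = (-2)+9 = 7
k=3,n=4: odd sum, c = 7-4 = 3
k=3,n=5: even sum, c = 3+15 = 18
k=3,n=6: odd sum, c = 18-6 = 12
k=4,n=2: even sum, c = 12+8 = 20
k=4,n=3: odd sum, c = 20-3 = 17
k=4,n=4: even sum, c = 17+16 = 33
k=4,n=5: odd sum, c = 33-5 = 28
k=4,n=6: even sum, c = 28+24 = 52
k=5,n=2: odd sum, c = 52-2 = 50
k=5,n=3: even sum, c = 50+15 = 65
k=5,n=4: odd sum, c = 65-4 = 61
k=5,n=5: even sum, c = 61+25 = 86
k=5,n=6: odd sum, c = 86-6 = 80

80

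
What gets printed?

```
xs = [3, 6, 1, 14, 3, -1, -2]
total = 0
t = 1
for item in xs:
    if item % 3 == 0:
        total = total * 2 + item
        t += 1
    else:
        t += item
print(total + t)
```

item=3: %3==0, total = 0*2+3 = 3; t=2
item=6: %3==0, total = 3*2+6 = 12; t=3
item=1: not %3==0; t=4
item=14: not %3==0; t=18
item=3: %3==0, total = 12*2+3 = 27; t=19
item=-1: not %3==0; t=18
item=-2: not %3==0; t=16
total+t = 27+16 = 43

43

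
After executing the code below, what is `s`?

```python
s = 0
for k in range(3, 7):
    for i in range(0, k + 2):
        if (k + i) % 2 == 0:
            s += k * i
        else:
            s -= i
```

k=3,i=0: odd sum, s = 0-0 = 0
k=3,i=1: even sum, s = 0+3 = 3
k=3,i=2: odd sum, s = 3-2 = 1
k=3,i=3: even sum, s = 1+9 = 10
k=3,i=4: odd sum, s = 10-4 = 6
k=4,i=0: even sum, s = 6+0 = 6
k=4,i=1: odd sum, s = 6-1 = 5
k=4,i=2: even sum, s = 5+8 = 13
k=4,i=3: odd sum, s = 13-3 = 10
k=4,i=4: even sum, s = 10+16 = 26
k=4,i=5: odd sum, s = 26-5 = 21
k=5,i=0: odd sum, s = 21-0 = 21
k=5,i=1: even sum, s = 21+5 = 26
k=5,i=2: odd sum, s = 26-2 = 24
k=5,i=3: even sum, s = 24+15 = 39
k=5,i=4: odd sum, s = 39-4 = 35
k=5,i=5: even sum, s = 35+25 = 60
k=5,i=6: odd sum, s = 60-6 = 54
k=6,i=0: even sum, s = 54+0 = 54
k=6,i=1: odd sum, s = 54-1 = 53
k=6,i=2: even sum, s = 53+12 = 65
k=6,i=3: odd sum, s = 65-3 = 62
k=6,i=4: even sum, s = 62+24 = 86
k=6,i=5: odd sum, s = 86-5 = 81
k=6,i=6: even sum, s = 81+36 = 117
k=6,i=7: odd sum, s = 117-7 = 110

110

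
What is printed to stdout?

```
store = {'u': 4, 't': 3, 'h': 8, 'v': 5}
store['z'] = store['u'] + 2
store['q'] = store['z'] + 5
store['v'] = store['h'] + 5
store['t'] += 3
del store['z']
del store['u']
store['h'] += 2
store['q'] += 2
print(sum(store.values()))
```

store['z'] = store['u']+2 = 6 → {'u': 4, 't': 3, 'h': 8, 'v': 5, 'z': 6}
store['q'] = store['z']+5 = 11 → {'u': 4, 't': 3, 'h': 8, 'v': 5, 'z': 6, 'q': 11}
store['v'] = store['h']+5 = 13 → {'u': 4, 't': 3, 'h': 8, 'v': 13, 'z': 6, 'q': 11}
store['t'] = 3+3 = 6 → {'u': 4, 't': 6, 'h': 8, 'v': 13, 'z': 6, 'q': 11}
del 'z' → {'u': 4, 't': 6, 'h': 8, 'v': 13, 'q': 11}
del 'u' → {'t': 6, 'h': 8, 'v': 13, 'q': 11}
store['h'] = 8+2 = 10 → {'t': 6, 'h': 10, 'v': 13, 'q': 11}
store['q'] = 11+2 = 13 → {'t': 6, 'h': 10, 'v': 13, 'q': 13}
sum of values = 42

42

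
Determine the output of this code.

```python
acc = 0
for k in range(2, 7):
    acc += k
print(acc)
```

k=2: acc = 0+2 = 2
k=3: acc = 2+3 = 5
k=4: acc = 5+4 = 9
k=5: acc = 9+5 = 14
k=6: acc = 14+6 = 20

20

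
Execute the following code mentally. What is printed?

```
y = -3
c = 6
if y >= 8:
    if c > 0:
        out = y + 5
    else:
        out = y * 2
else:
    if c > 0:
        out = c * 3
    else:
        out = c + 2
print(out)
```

18

y=-3, c=6
y >= 8 is False; c > 0 is True
→ out = c * 3 = 18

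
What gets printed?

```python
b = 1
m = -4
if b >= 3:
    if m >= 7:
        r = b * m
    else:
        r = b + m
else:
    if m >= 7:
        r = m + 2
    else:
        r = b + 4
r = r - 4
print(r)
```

1

b=1, m=-4
b >= 3 is False; m >= 7 is False
→ r = b + 4 = 5
r = 5-4 = 1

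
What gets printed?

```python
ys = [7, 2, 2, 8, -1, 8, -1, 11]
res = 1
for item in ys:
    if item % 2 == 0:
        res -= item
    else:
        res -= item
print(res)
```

-35

item=7: not even, res = 1-7 = -6
item=2: even, res = (-6)-2 = -8
item=2: even, res = (-8)-2 = -10
item=8: even, res = (-10)-8 = -18
item=-1: not even, res = (-18)-(-1) = -17
item=8: even, res = (-17)-8 = -25
item=-1: not even, res = (-25)-(-1) = -24
item=11: not even, res = (-24)-11 = -35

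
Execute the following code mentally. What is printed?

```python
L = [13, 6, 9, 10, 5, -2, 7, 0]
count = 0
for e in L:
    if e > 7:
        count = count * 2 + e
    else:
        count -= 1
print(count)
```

72

e=13: >7, count = 0*2+13 = 13
e=6: not >7, count = 13-1 = 12
e=9: >7, count = 12*2+9 = 33
e=10: >7, count = 33*2+10 = 76
e=5: not >7, count = 76-1 = 75
e=-2: not >7, count = 75-1 = 74
e=7: not >7, count = 74-1 = 73
e=0: not >7, count = 73-1 = 72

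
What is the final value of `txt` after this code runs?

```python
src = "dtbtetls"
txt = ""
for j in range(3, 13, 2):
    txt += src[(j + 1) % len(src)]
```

'eldbe'

j=3: add src[4]='e' → 'e'
j=5: add src[6]='l' → 'el'
j=7: add src[0]='d' → 'eld'
j=9: add src[2]='b' → 'eldb'
j=11: add src[4]='e' → 'eldbe'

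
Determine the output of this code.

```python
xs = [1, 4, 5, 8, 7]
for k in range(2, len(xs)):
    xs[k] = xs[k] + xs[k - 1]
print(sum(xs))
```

k=2: xs[2] = 5+4 = 9 → [1, 4, 9, 8, 7]
k=3: xs[3] = 8+9 = 17 → [1, 4, 9, 17, 7]
k=4: xs[4] = 7+17 = 24 → [1, 4, 9, 17, 24]
sum = 55

55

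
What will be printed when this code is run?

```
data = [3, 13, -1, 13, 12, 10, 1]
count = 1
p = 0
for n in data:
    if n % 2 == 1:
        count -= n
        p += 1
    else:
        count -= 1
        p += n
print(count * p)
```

-810

n=3: odd, count = 1-3 = -2; p=1
n=13: odd, count = (-2)-13 = -15; p=2
n=-1: odd, count = (-15)-(-1) = -14; p=3
n=13: odd, count = (-14)-13 = -27; p=4
n=12: not odd, count = (-27)-1 = -28; p=16
n=10: not odd, count = (-28)-1 = -29; p=26
n=1: odd, count = (-29)-1 = -30; p=27
count*p = (-30)*27 = -810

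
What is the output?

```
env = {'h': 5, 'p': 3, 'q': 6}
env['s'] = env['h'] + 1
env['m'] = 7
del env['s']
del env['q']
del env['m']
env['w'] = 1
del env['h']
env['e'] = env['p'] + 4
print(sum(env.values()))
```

11

env['s'] = env['h']+1 = 6 → {'h': 5, 'p': 3, 'q': 6, 's': 6}
env['m'] = 7 → {'h': 5, 'p': 3, 'q': 6, 's': 6, 'm': 7}
del 's' → {'h': 5, 'p': 3, 'q': 6, 'm': 7}
del 'q' → {'h': 5, 'p': 3, 'm': 7}
del 'm' → {'h': 5, 'p': 3}
env['w'] = 1 → {'h': 5, 'p': 3, 'w': 1}
del 'h' → {'p': 3, 'w': 1}
env['e'] = env['p']+4 = 7 → {'p': 3, 'w': 1, 'e': 7}
sum of values = 11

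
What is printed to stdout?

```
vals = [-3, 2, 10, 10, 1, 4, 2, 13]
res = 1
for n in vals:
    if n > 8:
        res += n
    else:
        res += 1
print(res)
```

n=-3: not >8, res = 1+1 = 2
n=2: not >8, res = 2+1 = 3
n=10: >8, res = 3+10 = 13
n=10: >8, res = 13+10 = 23
n=1: not >8, res = 23+1 = 24
n=4: not >8, res = 24+1 = 25
n=2: not >8, res = 25+1 = 26
n=13: >8, res = 26+13 = 39

39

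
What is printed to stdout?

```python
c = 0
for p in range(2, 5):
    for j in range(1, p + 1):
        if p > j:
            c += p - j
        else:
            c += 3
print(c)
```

p=2,j=1: 2>1, c = 0+1 = 1
p=2,j=2: not 2>2, c = 1+3 = 4
p=3,j=1: 3>1, c = 4+2 = 6
p=3,j=2: 3>2, c = 6+1 = 7
p=3,j=3: not 3>3, c = 7+3 = 10
p=4,j=1: 4>1, c = 10+3 = 13
p=4,j=2: 4>2, c = 13+2 = 15
p=4,j=3: 4>3, c = 15+1 = 16
p=4,j=4: not 4>4, c = 16+3 = 19

19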